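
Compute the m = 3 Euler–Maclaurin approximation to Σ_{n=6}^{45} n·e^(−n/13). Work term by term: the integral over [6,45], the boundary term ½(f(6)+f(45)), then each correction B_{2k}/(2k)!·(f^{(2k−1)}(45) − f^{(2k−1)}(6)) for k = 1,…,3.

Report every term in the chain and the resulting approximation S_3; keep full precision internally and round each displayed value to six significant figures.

S_3 ≈ 134.588

The integral term ∫_6^45 x·e^(−x/13) dx = 132.026.
½[f(6) + f(45)] = ½[3.78188 + 1.41217] = 2.59702.
Integral + boundary = 134.623.
Correction k=1: B_{2}/2! · (f^{(1)}(45) − f^{(1)}(6)) = 1/12 · (-0.0772466 − 0.339399) = -0.0347205.
Running total after k=1: 134.588.
Correction k=2: B_{4}/4! · (f^{(3)}(45) − f^{(3)}(6)) = −1/720 · (-8.57026e-05 − 0.00946761) = 1.32685e-05.
Running total after k=2: 134.588.
Correction k=3: B_{6}/6! · (f^{(5)}(45) − f^{(5)}(6)) = 1/30240 · (1.69039e-06 − 0.000100159) = -3.25625e-09.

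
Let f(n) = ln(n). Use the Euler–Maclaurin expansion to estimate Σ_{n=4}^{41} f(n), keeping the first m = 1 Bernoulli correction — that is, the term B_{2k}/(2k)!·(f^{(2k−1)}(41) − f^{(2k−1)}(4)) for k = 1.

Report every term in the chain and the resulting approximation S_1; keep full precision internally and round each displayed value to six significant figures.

The integral term ∫_4^41 ln(x) dx = 109.711.
Endpoint term: (f(4) + f(41))/2 = (1.38629 + 3.71357)/2 = 2.54993.
Running total after boundary: 112.261.
Order-1 term: 1/12 · (0.0243902 − 0.250000) = -0.0188008.

S_1 ≈ 112.242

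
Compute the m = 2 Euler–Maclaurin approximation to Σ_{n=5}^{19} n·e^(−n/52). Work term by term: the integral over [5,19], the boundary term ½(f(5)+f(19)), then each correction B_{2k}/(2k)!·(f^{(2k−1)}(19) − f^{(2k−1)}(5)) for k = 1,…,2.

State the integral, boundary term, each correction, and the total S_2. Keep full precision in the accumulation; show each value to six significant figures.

∫_5^19 x·e^(−x/52) dx evaluates to 130.285.
Endpoint term: (f(5) + f(19))/2 = (4.54162 + 13.1847)/2 = 8.86314.
So far: 139.148.
Correction k=1: B_{2}/2! · (f^{(1)}(19) − f^{(1)}(5)) = 1/12 · (0.440378 − 0.820985) = -0.0317172.
Partial sum through k=1: 139.116.
Correction k=2: B_{4}/4! · (f^{(3)}(19) − f^{(3)}(5)) = −1/720 · (0.000676123 − 0.000975456) = 4.15740e-07.

S_2 ≈ 139.116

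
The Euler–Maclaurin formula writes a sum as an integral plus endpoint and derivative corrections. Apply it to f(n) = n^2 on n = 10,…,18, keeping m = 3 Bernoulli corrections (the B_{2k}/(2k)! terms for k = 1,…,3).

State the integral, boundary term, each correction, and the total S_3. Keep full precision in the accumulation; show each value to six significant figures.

S_3 ≈ 1824.00

∫_10^18 x^2 dx evaluates to 1610.67.
Boundary: ½(f(10) + f(18)) = ½(100.000 + 324.000) = 212.000.
So far: 1822.67.
Correction k=1: B_{2}/2! · (f^{(1)}(18) − f^{(1)}(10)) = 1/12 · (36.0000 − 20.0000) = 1.33333.
Running total after k=1: 1824.00.
Correction k=2: B_{4}/4! · (f^{(3)}(18) − f^{(3)}(10)) = −1/720 · (0.00000 − 0.00000) = 0.00000.
Running total after k=2: 1824.00.
Correction k=3: B_{6}/6! · (f^{(5)}(18) − f^{(5)}(10)) = 1/30240 · (0.00000 − 0.00000) = 0.00000.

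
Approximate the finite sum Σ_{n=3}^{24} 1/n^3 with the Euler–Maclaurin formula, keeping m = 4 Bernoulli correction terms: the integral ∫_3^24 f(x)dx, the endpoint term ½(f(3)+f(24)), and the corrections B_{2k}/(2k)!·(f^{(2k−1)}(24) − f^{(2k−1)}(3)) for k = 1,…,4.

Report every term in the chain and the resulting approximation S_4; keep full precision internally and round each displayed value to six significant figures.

∫_3^24 1/x^3 dx evaluates to 0.0546875.
Boundary: ½(f(3) + f(24)) = ½(0.0370370 + 7.23380e-05) = 0.0185547.
So far: 0.0732422.
Correction k=1: B_{2}/2! · (f^{(1)}(24) − f^{(1)}(3)) = 1/12 · (-9.04225e-06 − (-0.0370370)) = 0.00308567.
After k=1: 0.0763279.
Correction k=2: B_{4}/4! · (f^{(3)}(24) − f^{(3)}(3)) = −1/720 · (-3.13967e-07 − (-0.0823045)) = -0.000114311.
After k=2: 0.0762135.
Correction k=3: B_{6}/6! · (f^{(5)}(24) − f^{(5)}(3)) = 1/30240 · (-2.28934e-08 − (-0.384088)) = 1.27013e-05.
After k=3: 0.0762262.
Correction k=4: B_{8}/8! · (f^{(7)}(24) − f^{(7)}(3)) = −1/1209600 · (-2.86168e-09 − (-3.07270)) = -2.54026e-06.

S_4 ≈ 0.0762237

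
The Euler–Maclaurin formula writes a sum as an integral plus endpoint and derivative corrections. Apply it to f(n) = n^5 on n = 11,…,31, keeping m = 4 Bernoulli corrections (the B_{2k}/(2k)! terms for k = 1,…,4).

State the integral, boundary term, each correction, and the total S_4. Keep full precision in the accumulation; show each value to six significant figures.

Integral: ∫_11^31 x^5 dx = 1.47622e+08.
Boundary: ½(f(11) + f(31)) = ½(161051 + 2.86292e+07) = 1.43951e+07.
So far: 1.62017e+08.
Correction k=1: B_{2}/2! · (f^{(1)}(31) − f^{(1)}(11)) = 1/12 · (4.61760e+06 − 73205.0) = 378700.
After k=1: 1.62396e+08.
Correction k=2: B_{4}/4! · (f^{(3)}(31) − f^{(3)}(11)) = −1/720 · (57660.0 − 7260.00) = -70.0000.
After k=2: 1.62396e+08.
Correction k=3: B_{6}/6! · (f^{(5)}(31) − f^{(5)}(11)) = 1/30240 · (120.000 − 120.000) = 0.00000.
After k=3: 1.62396e+08.
Correction k=4: B_{8}/8! · (f^{(7)}(31) − f^{(7)}(11)) = −1/1209600 · (0.00000 − 0.00000) = 0.00000.

S_4 ≈ 1.62396e+08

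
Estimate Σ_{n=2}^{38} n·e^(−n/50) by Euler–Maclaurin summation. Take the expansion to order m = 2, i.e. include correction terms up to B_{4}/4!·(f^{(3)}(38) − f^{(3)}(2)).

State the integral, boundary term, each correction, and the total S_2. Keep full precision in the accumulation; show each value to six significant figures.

Integral: ∫_2^38 x·e^(−x/50) dx = 440.320.
Endpoint term: (f(2) + f(38))/2 = (1.92158 + 17.7713)/2 = 9.84645.
So far: 450.167.
Order-1 term: 1/12 · (0.112240 − 0.922358) = -0.0675098.
After k=1: 450.099.
Order-2 term: −1/720 · (0.000419029 − 0.00113757) = 9.97980e-07.

S_2 ≈ 450.099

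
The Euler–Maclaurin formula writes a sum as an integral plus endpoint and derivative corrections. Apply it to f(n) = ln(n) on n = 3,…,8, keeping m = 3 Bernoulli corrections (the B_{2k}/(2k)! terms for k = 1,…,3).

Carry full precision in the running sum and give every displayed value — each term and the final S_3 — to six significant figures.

∫_3^8 ln(x) dx evaluates to 8.33970.
Endpoint term: (f(3) + f(8))/2 = (1.09861 + 2.07944)/2 = 1.58903.
So far: 9.92872.
Order-1 term: 1/12 · (0.125000 − 0.333333) = -0.0173611.
After k=1: 9.91136.
Order-2 term: −1/720 · (0.00390625 − 0.0740741) = 9.74553e-05.
After k=2: 9.91146.
Order-3 term: 1/30240 · (0.000732422 − 0.0987654) = -3.24183e-06.

S_3 ≈ 9.91146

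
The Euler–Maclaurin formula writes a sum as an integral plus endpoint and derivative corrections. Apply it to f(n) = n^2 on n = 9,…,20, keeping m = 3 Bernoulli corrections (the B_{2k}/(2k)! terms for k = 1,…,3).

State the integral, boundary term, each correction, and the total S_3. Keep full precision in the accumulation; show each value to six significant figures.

Integral: ∫_9^20 x^2 dx = 2423.67.
Endpoint term: (f(9) + f(20))/2 = (81.0000 + 400.000)/2 = 240.500.
Running total after boundary: 2664.17.
k=1: B_{2}/(2)! × [f^{(1)}(20) − f^{(1)}(9)] = 1/12 × (40.0000 − 18.0000) = 1.83333.
Partial sum through k=1: 2666.00.
k=2: B_{4}/(4)! × [f^{(3)}(20) − f^{(3)}(9)] = −1/720 × (0.00000 − 0.00000) = 0.00000.
Partial sum through k=2: 2666.00.
k=3: B_{6}/(6)! × [f^{(5)}(20) − f^{(5)}(9)] = 1/30240 × (0.00000 − 0.00000) = 0.00000.

S_3 ≈ 2666.00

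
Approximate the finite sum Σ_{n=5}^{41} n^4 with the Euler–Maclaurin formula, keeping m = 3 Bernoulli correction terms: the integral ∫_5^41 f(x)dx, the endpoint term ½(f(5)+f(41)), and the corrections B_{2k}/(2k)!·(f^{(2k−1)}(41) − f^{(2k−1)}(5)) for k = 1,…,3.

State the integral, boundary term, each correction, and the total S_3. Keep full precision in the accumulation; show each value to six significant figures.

S_3 ≈ 2.46067e+07

∫_5^41 x^4 dx evaluates to 2.31706e+07.
½[f(5) + f(41)] = ½[625.000 + 2.82576e+06] = 1.41319e+06.
Integral + boundary = 2.45838e+07.
Order-1 term: 1/12 · (275684 − 500.000) = 22932.0.
Running total after k=1: 2.46067e+07.
Order-2 term: −1/720 · (984.000 − 120.000) = -1.20000.
Running total after k=2: 2.46067e+07.
Order-3 term: 1/30240 · (0.00000 − 0.00000) = 0.00000.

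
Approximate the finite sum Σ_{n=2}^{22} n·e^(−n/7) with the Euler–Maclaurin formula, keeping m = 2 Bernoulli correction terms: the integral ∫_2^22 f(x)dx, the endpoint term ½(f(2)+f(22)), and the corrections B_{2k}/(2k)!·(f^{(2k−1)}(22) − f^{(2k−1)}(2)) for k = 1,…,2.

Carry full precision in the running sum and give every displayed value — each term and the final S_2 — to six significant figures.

S_2 ≈ 39.7556

∫_2^22 x·e^(−x/7) dx evaluates to 38.5817.
Endpoint term: (f(2) + f(22))/2 = (1.50295 + 0.949505)/2 = 1.22623.
Integral + boundary = 39.8080.
Order-1 term: 1/12 · (-0.0924842 − 0.536769) = -0.0524378.
Running total after k=1: 39.7555.
Order-2 term: −1/720 · (-0.000125829 − 0.0416270) = 5.79901e-05.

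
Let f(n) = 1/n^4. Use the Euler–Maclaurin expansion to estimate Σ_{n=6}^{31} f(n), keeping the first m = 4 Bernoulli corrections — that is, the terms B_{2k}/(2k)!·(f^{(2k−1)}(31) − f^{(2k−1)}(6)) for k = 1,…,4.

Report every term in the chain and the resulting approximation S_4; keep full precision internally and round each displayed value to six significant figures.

Integral: ∫_6^31 1/x^4 dx = 0.00153202.
Endpoint term: (f(6) + f(31))/2 = (0.000771605 + 1.08281e-06)/2 = 0.000386344.
Running total after boundary: 0.00191836.
Correction k=1: B_{2}/2! · (f^{(1)}(31) − f^{(1)}(6)) = 1/12 · (-1.39718e-07 − (-0.000514403)) = 4.28553e-05.
Partial sum through k=1: 0.00196122.
Correction k=2: B_{4}/4! · (f^{(3)}(31) − f^{(3)}(6)) = −1/720 · (-4.36164e-09 − (-0.000428669)) = -5.95368e-07.
Partial sum through k=2: 0.00196062.
Correction k=3: B_{6}/6! · (f^{(5)}(31) − f^{(5)}(6)) = 1/30240 · (-2.54164e-10 − (-0.000666819)) = 2.20509e-08.
Partial sum through k=3: 0.00196065.
Correction k=4: B_{8}/8! · (f^{(7)}(31) − f^{(7)}(6)) = −1/1209600 · (-2.38031e-11 − (-0.00166705)) = -1.37818e-09.

S_4 ≈ 0.00196065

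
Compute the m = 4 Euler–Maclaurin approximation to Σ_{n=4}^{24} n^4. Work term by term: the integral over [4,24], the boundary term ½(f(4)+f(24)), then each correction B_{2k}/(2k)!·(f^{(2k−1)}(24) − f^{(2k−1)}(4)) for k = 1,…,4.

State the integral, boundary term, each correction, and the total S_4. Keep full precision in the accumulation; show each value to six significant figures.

The integral term ∫_4^24 x^4 dx = 1.59232e+06.
½[f(4) + f(24)] = ½[256.000 + 331776] = 166016.
So far: 1.75834e+06.
Order-1 term: 1/12 · (55296.0 − 256.000) = 4586.67.
After k=1: 1.76292e+06.
Order-2 term: −1/720 · (576.000 − 96.0000) = -0.666667.
After k=2: 1.76292e+06.
Order-3 term: 1/30240 · (0.00000 − 0.00000) = 0.00000.
After k=3: 1.76292e+06.
Order-4 term: −1/1209600 · (0.00000 − 0.00000) = 0.00000.

S_4 ≈ 1.76292e+06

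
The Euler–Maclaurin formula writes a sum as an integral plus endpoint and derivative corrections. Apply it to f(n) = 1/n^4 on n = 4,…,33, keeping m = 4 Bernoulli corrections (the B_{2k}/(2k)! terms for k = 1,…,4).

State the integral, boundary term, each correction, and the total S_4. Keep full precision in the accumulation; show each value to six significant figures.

∫_4^33 1/x^4 dx evaluates to 0.00519906.
½[f(4) + f(33)] = ½[0.00390625 + 8.43226e-07] = 0.00195355.
So far: 0.00715260.
Order-1 term: 1/12 · (-1.02209e-07 − (-0.00390625)) = 0.000325512.
Running total after k=1: 0.00747812.
Order-2 term: −1/720 · (-2.81568e-09 − (-0.00732422)) = -1.01725e-05.
Running total after k=2: 0.00746794.
Order-3 term: 1/30240 · (-1.44792e-10 − (-0.0256348)) = 8.47710e-07.
Running total after k=3: 0.00746879.
Order-4 term: −1/1209600 · (-1.19663e-11 − (-0.144196)) = -1.19209e-07.

S_4 ≈ 0.00746867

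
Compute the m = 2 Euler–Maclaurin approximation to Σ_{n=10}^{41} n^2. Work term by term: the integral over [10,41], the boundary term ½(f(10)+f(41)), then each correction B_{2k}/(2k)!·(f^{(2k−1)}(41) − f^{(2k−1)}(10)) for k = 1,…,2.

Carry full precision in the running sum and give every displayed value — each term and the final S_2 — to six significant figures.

S_2 ≈ 23536.0

The integral term ∫_10^41 x^2 dx = 22640.3.
Endpoint term: (f(10) + f(41))/2 = (100.000 + 1681.00)/2 = 890.500.
So far: 23530.8.
k=1: B_{2}/(2)! × [f^{(1)}(41) − f^{(1)}(10)] = 1/12 × (82.0000 − 20.0000) = 5.16667.
After k=1: 23536.0.
k=2: B_{4}/(4)! × [f^{(3)}(41) − f^{(3)}(10)] = −1/720 × (0.00000 − 0.00000) = 0.00000.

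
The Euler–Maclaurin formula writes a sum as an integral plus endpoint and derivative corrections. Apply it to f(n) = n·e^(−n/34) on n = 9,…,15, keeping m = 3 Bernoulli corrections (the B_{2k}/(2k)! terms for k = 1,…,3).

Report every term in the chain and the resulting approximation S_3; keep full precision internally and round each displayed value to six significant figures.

S_3 ≈ 58.5429

Integral: ∫_9^15 x·e^(−x/34) dx = 50.2819.
Endpoint term: (f(9) + f(15))/2 = (6.90688 + 9.64919)/2 = 8.27804.
Integral + boundary = 58.5600.
Correction k=1: B_{2}/2! · (f^{(1)}(15) − f^{(1)}(9)) = 1/12 · (0.359480 − 0.564288) = -0.0170674.
Partial sum through k=1: 58.5429.
Correction k=2: B_{4}/4! · (f^{(3)}(15) − f^{(3)}(9)) = −1/720 · (0.00142391 − 0.00181587) = 5.44398e-07.
Partial sum through k=2: 58.5429.
Correction k=3: B_{6}/6! · (f^{(5)}(15) − f^{(5)}(9)) = 1/30240 · (2.19451e-06 − 2.71939e-06) = -1.73572e-11.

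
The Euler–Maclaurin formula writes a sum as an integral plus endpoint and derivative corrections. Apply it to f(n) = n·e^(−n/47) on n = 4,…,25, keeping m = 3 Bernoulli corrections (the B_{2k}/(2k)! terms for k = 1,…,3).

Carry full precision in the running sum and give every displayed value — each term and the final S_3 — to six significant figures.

S_3 ≈ 222.544

Integral: ∫_4^25 x·e^(−x/47) dx = 213.411.
Boundary: ½(f(4) + f(25)) = ½(3.67366 + 14.6870) = 9.18032.
Running total after boundary: 222.591.
Correction k=1: B_{2}/2! · (f^{(1)}(25) − f^{(1)}(4)) = 1/12 · (0.274990 − 0.840252) = -0.0471051.
Running total after k=1: 222.544.
Correction k=2: B_{4}/4! · (f^{(3)}(25) − f^{(3)}(4)) = −1/720 · (0.000656382 − 0.00121190) = 7.71549e-07.
Running total after k=2: 222.544.
Correction k=3: B_{6}/6! · (f^{(5)}(25) − f^{(5)}(4)) = 1/30240 · (5.37926e-07 − 9.25042e-07) = -1.28015e-11.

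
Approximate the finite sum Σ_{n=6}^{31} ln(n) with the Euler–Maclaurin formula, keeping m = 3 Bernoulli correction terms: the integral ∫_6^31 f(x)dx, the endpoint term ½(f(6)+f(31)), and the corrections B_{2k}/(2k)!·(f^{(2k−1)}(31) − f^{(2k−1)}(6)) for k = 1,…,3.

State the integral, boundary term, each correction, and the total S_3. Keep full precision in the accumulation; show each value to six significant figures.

Integral: ∫_6^31 ln(x) dx = 70.7030.
Boundary: ½(f(6) + f(31)) = ½(1.79176 + 3.43399) = 2.61287.
So far: 73.3159.
k=1: B_{2}/(2)! × [f^{(1)}(31) − f^{(1)}(6)] = 1/12 × (0.0322581 − 0.166667) = -0.0112007.
After k=1: 73.3047.
k=2: B_{4}/(4)! × [f^{(3)}(31) − f^{(3)}(6)] = −1/720 × (6.71344e-05 − 0.00925926) = 1.27668e-05.
After k=2: 73.3047.
k=3: B_{6}/(6)! × [f^{(5)}(31) − f^{(5)}(6)] = 1/30240 × (8.38306e-07 − 0.00308642) = -1.02036e-07.

S_3 ≈ 73.3047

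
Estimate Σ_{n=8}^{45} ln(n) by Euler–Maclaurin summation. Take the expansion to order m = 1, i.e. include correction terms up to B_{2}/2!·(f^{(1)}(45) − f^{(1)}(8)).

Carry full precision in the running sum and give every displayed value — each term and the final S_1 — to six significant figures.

S_1 ≈ 120.599

Integral: ∫_8^45 ln(x) dx = 117.664.
½[f(8) + f(45)] = ½[2.07944 + 3.80666] = 2.94305.
Running total after boundary: 120.607.
k=1: B_{2}/(2)! × [f^{(1)}(45) − f^{(1)}(8)] = 1/12 × (0.0222222 − 0.125000) = -0.00856481.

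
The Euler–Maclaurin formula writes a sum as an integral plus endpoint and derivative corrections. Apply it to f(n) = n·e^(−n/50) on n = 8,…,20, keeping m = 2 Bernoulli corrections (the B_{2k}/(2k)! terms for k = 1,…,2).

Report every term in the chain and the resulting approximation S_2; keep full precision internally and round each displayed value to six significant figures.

The integral term ∫_8^20 x·e^(−x/50) dx = 125.097.
½[f(8) + f(20)] = ½[6.81715 + 13.4064] = 10.1118.
So far: 135.209.
Order-1 term: 1/12 · (0.402192 − 0.715801) = -0.0261341.
Running total after k=1: 135.182.
Order-2 term: −1/720 · (0.000697133 − 0.000968035) = 3.76253e-07.

S_2 ≈ 135.182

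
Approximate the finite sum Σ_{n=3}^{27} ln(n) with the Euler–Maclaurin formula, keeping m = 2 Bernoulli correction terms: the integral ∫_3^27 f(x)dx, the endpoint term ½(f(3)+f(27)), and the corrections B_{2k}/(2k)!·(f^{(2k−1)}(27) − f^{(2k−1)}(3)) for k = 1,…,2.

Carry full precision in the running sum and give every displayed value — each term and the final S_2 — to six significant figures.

S_2 ≈ 63.8644

The integral term ∫_3^27 ln(x) dx = 61.6918.
½[f(3) + f(27)] = ½[1.09861 + 3.29584] = 2.19722.
Integral + boundary = 63.8890.
Correction k=1: B_{2}/2! · (f^{(1)}(27) − f^{(1)}(3)) = 1/12 · (0.0370370 − 0.333333) = -0.0246914.
After k=1: 63.8643.
Correction k=2: B_{4}/4! · (f^{(3)}(27) − f^{(3)}(3)) = −1/720 · (0.000101611 − 0.0740741) = 0.000102740.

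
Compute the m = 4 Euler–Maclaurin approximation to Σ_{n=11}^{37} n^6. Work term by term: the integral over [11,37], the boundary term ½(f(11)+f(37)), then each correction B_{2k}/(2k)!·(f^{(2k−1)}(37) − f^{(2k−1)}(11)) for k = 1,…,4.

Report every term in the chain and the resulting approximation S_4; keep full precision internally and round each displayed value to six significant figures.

S_4 ≈ 1.48772e+10

∫_11^37 x^6 dx evaluates to 1.35589e+10.
½[f(11) + f(37)] = ½[1.77156e+06 + 2.56573e+09] = 1.28375e+09.
Integral + boundary = 1.48427e+10.
Order-1 term: 1/12 · (4.16064e+08 − 966306) = 3.45915e+07.
Partial sum through k=1: 1.48773e+10.
Order-2 term: −1/720 · (6.07836e+06 − 159720) = -8220.33.
Partial sum through k=2: 1.48772e+10.
Order-3 term: 1/30240 · (26640.0 − 7920.00) = 0.619048.
Partial sum through k=3: 1.48772e+10.
Order-4 term: −1/1209600 · (0.00000 − 0.00000) = 0.00000.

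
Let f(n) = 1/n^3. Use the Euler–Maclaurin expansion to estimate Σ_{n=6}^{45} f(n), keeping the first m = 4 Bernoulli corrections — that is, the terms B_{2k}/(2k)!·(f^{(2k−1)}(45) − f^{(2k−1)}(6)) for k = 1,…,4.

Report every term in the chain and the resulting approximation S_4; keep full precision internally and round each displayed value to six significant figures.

S_4 ≈ 0.0161534

The integral term ∫_6^45 1/x^3 dx = 0.0136420.
½[f(6) + f(45)] = ½[0.00462963 + 1.09739e-05] = 0.00232030.
Running total after boundary: 0.0159623.
k=1: B_{2}/(2)! × [f^{(1)}(45) − f^{(1)}(6)] = 1/12 × (-7.31596e-07 − (-0.00231481)) = 0.000192840.
Partial sum through k=1: 0.0161551.
k=2: B_{4}/(4)! × [f^{(3)}(45) − f^{(3)}(6)] = −1/720 × (-7.22564e-09 − (-0.00128601)) = -1.78611e-06.
Partial sum through k=2: 0.0161533.
k=3: B_{6}/(6)! × [f^{(5)}(45) − f^{(5)}(6)] = 1/30240 × (-1.49865e-10 − (-0.00150034)) = 4.96145e-08.
Partial sum through k=3: 0.0161534.
k=4: B_{8}/(8)! × [f^{(7)}(45) − f^{(7)}(6)] = −1/1209600 × (-5.32854e-12 − (-0.00300069)) = -2.48073e-09.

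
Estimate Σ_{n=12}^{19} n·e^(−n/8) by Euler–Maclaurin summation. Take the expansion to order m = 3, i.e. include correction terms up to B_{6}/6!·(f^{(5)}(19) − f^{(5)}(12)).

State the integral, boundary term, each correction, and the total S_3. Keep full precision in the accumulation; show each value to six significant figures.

Integral: ∫_12^19 x·e^(−x/8) dx = 15.6097.
Endpoint term: (f(12) + f(19))/2 = (2.67756 + 1.76728)/2 = 2.22242.
Integral + boundary = 17.8321.
Order-1 term: 1/12 · (-0.127895 − (-0.111565)) = -0.00136082.
Running total after k=1: 17.8308.
Order-2 term: −1/720 · (0.000908345 − 0.00522961) = 6.00176e-06.
Running total after k=2: 17.8308.
Order-3 term: 1/30240 · (5.96101e-05 − 0.000190663) = -4.33376e-09.

S_3 ≈ 17.8308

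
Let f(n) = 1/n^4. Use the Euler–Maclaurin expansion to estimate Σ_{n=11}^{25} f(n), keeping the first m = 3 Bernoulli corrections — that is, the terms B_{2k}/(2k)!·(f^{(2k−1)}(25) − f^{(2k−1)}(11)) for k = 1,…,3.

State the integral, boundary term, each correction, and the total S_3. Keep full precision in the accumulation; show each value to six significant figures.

S_3 ≈ 0.000266563

The integral term ∫_11^25 1/x^4 dx = 0.000229105.
½[f(11) + f(25)] = ½[6.83013e-05 + 2.56000e-06] = 3.54307e-05.
Integral + boundary = 0.000264536.
Order-1 term: 1/12 · (-4.09600e-07 − (-2.48369e-05)) = 2.03560e-06.
After k=1: 0.000266571.
Order-2 term: −1/720 · (-1.96608e-08 − (-6.15790e-06)) = -8.52533e-09.
After k=2: 0.000266563.
Order-3 term: 1/30240 · (-1.76161e-09 − (-2.84994e-06)) = 9.41857e-11.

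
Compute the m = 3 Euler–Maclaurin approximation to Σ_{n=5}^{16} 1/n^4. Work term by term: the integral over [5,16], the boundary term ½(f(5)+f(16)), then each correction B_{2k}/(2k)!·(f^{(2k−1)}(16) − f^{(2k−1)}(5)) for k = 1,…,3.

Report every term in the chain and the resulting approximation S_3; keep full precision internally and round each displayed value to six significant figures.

Integral: ∫_5^16 1/x^4 dx = 0.00258529.
Boundary: ½(f(5) + f(16)) = ½(0.00160000 + 1.52588e-05) = 0.000807629.
Integral + boundary = 0.00339292.
Order-1 term: 1/12 · (-3.81470e-06 − (-0.00128000)) = 0.000106349.
After k=1: 0.00349926.
Order-2 term: −1/720 · (-4.47035e-07 − (-0.00153600)) = -2.13271e-06.
After k=2: 0.00349713.
Order-3 term: 1/30240 · (-9.77889e-08 − (-0.00344064)) = 1.13775e-07.

S_3 ≈ 0.00349725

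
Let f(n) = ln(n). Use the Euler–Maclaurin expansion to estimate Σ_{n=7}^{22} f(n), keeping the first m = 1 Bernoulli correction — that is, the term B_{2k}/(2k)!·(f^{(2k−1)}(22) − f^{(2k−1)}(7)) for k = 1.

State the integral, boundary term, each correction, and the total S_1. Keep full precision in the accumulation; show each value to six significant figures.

S_1 ≈ 41.8919

Integral: ∫_7^22 ln(x) dx = 39.3816.
Boundary: ½(f(7) + f(22)) = ½(1.94591 + 3.09104) = 2.51848.
So far: 41.9000.
Correction k=1: B_{2}/2! · (f^{(1)}(22) − f^{(1)}(7)) = 1/12 · (0.0454545 − 0.142857) = -0.00811688.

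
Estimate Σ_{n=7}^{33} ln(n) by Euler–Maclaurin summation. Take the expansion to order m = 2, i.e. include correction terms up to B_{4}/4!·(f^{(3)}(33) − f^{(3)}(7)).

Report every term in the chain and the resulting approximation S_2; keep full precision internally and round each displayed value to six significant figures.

S_2 ≈ 78.4752

The integral term ∫_7^33 ln(x) dx = 75.7634.
Boundary: ½(f(7) + f(33)) = ½(1.94591 + 3.49651) = 2.72121.
So far: 78.4846.
Correction k=1: B_{2}/2! · (f^{(1)}(33) − f^{(1)}(7)) = 1/12 · (0.0303030 − 0.142857) = -0.00937951.
Partial sum through k=1: 78.4752.
Correction k=2: B_{4}/4! · (f^{(3)}(33) − f^{(3)}(7)) = −1/720 · (5.56529e-05 − 0.00583090) = 8.02118e-06.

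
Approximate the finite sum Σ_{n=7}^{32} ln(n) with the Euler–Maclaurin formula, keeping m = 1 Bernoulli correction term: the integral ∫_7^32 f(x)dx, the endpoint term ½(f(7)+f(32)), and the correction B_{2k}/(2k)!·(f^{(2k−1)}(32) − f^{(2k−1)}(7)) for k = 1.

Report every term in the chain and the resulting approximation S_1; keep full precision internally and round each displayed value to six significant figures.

Integral: ∫_7^32 ln(x) dx = 72.2822.
½[f(7) + f(32)] = ½[1.94591 + 3.46574] = 2.70582.
Running total after boundary: 74.9880.
Order-1 term: 1/12 · (0.0312500 − 0.142857) = -0.00930060.

S_1 ≈ 74.9787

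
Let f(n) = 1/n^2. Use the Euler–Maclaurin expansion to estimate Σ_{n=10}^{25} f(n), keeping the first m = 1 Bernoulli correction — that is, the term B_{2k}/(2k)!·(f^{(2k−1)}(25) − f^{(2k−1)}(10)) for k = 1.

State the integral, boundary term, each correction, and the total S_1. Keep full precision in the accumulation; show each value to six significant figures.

∫_10^25 1/x^2 dx evaluates to 0.0600000.
Boundary: ½(f(10) + f(25)) = ½(0.0100000 + 0.00160000) = 0.00580000.
Integral + boundary = 0.0658000.
k=1: B_{2}/(2)! × [f^{(1)}(25) − f^{(1)}(10)] = 1/12 × (-0.000128000 − (-0.00200000)) = 0.000156000.

S_1 ≈ 0.0659560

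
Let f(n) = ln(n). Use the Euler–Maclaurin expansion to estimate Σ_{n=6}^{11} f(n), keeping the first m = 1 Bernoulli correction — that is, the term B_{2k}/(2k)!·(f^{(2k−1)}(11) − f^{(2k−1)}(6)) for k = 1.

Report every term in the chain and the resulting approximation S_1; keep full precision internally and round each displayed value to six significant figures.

The integral term ∫_6^11 ln(x) dx = 10.6263.
Endpoint term: (f(6) + f(11))/2 = (1.79176 + 2.39790)/2 = 2.09483.
So far: 12.7211.
k=1: B_{2}/(2)! × [f^{(1)}(11) − f^{(1)}(6)] = 1/12 × (0.0909091 − 0.166667) = -0.00631313.

S_1 ≈ 12.7148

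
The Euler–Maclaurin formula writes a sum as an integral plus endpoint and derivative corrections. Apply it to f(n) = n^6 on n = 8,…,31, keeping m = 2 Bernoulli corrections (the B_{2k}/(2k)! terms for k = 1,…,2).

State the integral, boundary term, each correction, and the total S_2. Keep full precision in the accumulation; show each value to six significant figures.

∫_8^31 x^6 dx evaluates to 3.93007e+09.
Endpoint term: (f(8) + f(31))/2 = (262144 + 8.87504e+08)/2 = 4.43883e+08.
So far: 4.37396e+09.
Order-1 term: 1/12 · (1.71775e+08 − 196608) = 1.42982e+07.
Partial sum through k=1: 4.38825e+09.
Order-2 term: −1/720 · (3.57492e+06 − 61440.0) = -4879.83.

S_2 ≈ 4.38825e+09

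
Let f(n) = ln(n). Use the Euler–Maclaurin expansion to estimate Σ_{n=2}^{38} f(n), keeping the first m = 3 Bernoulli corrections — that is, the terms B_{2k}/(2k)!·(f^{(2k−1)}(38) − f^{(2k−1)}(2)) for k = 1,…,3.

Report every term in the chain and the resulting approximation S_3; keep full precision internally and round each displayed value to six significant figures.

Integral: ∫_2^38 ln(x) dx = 100.842.
½[f(2) + f(38)] = ½[0.693147 + 3.63759] = 2.16537.
So far: 103.007.
Correction k=1: B_{2}/2! · (f^{(1)}(38) − f^{(1)}(2)) = 1/12 · (0.0263158 − 0.500000) = -0.0394737.
Running total after k=1: 102.968.
Correction k=2: B_{4}/4! · (f^{(3)}(38) − f^{(3)}(2)) = −1/720 · (3.64485e-05 − 0.250000) = 0.000347172.
Running total after k=2: 102.968.
Correction k=3: B_{6}/6! · (f^{(5)}(38) − f^{(5)}(2)) = 1/30240 · (3.02896e-07 − 0.750000) = -2.48016e-05.

S_3 ≈ 102.968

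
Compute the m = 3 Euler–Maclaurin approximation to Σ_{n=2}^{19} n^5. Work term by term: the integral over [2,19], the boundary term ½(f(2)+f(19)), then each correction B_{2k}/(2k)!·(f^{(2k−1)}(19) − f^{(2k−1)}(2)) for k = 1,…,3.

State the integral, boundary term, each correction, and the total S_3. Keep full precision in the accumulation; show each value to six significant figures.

S_3 ≈ 9.13330e+06

Integral: ∫_2^19 x^5 dx = 7.84097e+06.
½[f(2) + f(19)] = ½[32.0000 + 2.47610e+06] = 1.23807e+06.
Running total after boundary: 9.07904e+06.
Order-1 term: 1/12 · (651605 − 80.0000) = 54293.8.
Running total after k=1: 9.13333e+06.
Order-2 term: −1/720 · (21660.0 − 240.000) = -29.7500.
Running total after k=2: 9.13330e+06.
Order-3 term: 1/30240 · (120.000 − 120.000) = 0.00000.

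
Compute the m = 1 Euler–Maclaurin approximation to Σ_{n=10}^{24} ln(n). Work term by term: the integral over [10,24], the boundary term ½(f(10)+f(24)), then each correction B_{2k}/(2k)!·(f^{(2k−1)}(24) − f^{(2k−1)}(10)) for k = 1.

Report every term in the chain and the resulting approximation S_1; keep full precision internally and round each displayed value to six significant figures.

The integral term ∫_10^24 ln(x) dx = 39.2474.
Boundary: ½(f(10) + f(24)) = ½(2.30259 + 3.17805) = 2.74032.
Running total after boundary: 41.9878.
Order-1 term: 1/12 · (0.0416667 − 0.100000) = -0.00486111.

S_1 ≈ 41.9829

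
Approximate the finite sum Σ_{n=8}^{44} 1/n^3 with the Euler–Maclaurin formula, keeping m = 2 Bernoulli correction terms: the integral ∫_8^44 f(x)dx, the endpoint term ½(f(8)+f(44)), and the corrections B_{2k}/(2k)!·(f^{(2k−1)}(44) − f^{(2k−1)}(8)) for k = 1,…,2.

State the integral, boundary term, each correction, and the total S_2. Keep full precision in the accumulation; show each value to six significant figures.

S_2 ≈ 0.00859732

∫_8^44 1/x^3 dx evaluates to 0.00755424.
Boundary: ½(f(8) + f(44)) = ½(0.00195312 + 1.17393e-05) = 0.000982432.
Running total after boundary: 0.00853667.
Order-1 term: 1/12 · (-8.00406e-07 − (-0.000732422)) = 6.09685e-05.
Partial sum through k=1: 0.00859764.
Order-2 term: −1/720 · (-8.26866e-09 − (-0.000228882)) = -3.17880e-07.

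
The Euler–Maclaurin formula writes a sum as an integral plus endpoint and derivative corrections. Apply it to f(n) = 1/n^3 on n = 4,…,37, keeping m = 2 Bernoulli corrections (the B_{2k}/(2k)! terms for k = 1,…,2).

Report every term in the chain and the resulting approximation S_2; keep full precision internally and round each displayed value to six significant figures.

The integral term ∫_4^37 1/x^3 dx = 0.0308848.
Boundary: ½(f(4) + f(37)) = ½(0.0156250 + 1.97422e-05) = 0.00782237.
So far: 0.0387071.
Correction k=1: B_{2}/2! · (f^{(1)}(37) − f^{(1)}(4)) = 1/12 · (-1.60072e-06 − (-0.0117188)) = 0.000976429.
After k=1: 0.0396836.
Correction k=2: B_{4}/4! · (f^{(3)}(37) − f^{(3)}(4)) = −1/720 · (-2.33852e-08 − (-0.0146484)) = -2.03450e-05.

S_2 ≈ 0.0396632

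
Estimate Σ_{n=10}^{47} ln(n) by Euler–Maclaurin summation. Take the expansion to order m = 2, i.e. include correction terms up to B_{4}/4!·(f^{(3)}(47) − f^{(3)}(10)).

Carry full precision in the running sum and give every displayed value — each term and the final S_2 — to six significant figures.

S_2 ≈ 124.001

Integral: ∫_10^47 ln(x) dx = 120.931.
Boundary: ½(f(10) + f(47)) = ½(2.30259 + 3.85015) = 3.07637.
Running total after boundary: 124.007.
Order-1 term: 1/12 · (0.0212766 − 0.100000) = -0.00656028.
Partial sum through k=1: 124.001.
Order-2 term: −1/720 · (1.92636e-05 − 0.00200000) = 2.75102e-06.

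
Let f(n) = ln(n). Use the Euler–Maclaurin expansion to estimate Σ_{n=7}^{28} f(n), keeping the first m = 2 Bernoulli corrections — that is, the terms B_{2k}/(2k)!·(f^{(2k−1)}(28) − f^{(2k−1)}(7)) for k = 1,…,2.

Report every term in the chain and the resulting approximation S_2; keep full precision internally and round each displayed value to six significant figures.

S_2 ≈ 61.3105

The integral term ∫_7^28 ln(x) dx = 58.6804.
½[f(7) + f(28)] = ½[1.94591 + 3.33220] = 2.63906.
So far: 61.3194.
Order-1 term: 1/12 · (0.0357143 − 0.142857) = -0.00892857.
Partial sum through k=1: 61.3105.
Order-2 term: −1/720 · (9.11079e-05 − 0.00583090) = 7.97194e-06.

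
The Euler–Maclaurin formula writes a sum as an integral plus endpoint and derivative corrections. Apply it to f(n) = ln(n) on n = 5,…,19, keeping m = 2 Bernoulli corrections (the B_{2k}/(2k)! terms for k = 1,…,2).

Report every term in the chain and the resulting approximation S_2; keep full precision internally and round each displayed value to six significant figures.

The integral term ∫_5^19 ln(x) dx = 33.8972.
Endpoint term: (f(5) + f(19))/2 = (1.60944 + 2.94444)/2 = 2.27694.
So far: 36.1741.
Order-1 term: 1/12 · (0.0526316 − 0.200000) = -0.0122807.
After k=1: 36.1618.
Order-2 term: −1/720 · (0.000291588 − 0.0160000) = 2.18172e-05.

S_2 ≈ 36.1618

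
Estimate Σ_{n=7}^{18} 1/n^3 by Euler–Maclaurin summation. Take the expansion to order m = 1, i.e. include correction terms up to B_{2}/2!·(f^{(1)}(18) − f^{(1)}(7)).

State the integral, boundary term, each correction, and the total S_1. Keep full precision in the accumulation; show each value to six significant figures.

S_1 ≈ 0.0103061

Integral: ∫_7^18 1/x^3 dx = 0.00866087.
Endpoint term: (f(7) + f(18))/2 = (0.00291545 + 0.000171468)/2 = 0.00154346.
Running total after boundary: 0.0102043.
Order-1 term: 1/12 · (-2.85780e-05 − (-0.00124948)) = 0.000101742.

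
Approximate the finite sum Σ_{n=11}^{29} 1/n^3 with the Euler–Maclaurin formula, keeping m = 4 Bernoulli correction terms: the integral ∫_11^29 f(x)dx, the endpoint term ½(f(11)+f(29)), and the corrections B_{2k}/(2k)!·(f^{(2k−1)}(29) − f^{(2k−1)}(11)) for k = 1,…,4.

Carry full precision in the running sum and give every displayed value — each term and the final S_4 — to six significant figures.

S_4 ≈ 0.00395053

The integral term ∫_11^29 1/x^3 dx = 0.00353770.
Endpoint term: (f(11) + f(29))/2 = (0.000751315 + 4.10021e-05)/2 = 0.000396158.
Integral + boundary = 0.00393386.
Order-1 term: 1/12 · (-4.24160e-06 − (-0.000204904)) = 1.67219e-05.
Running total after k=1: 0.00395058.
Order-2 term: −1/720 · (-1.00870e-07 − (-3.38684e-05)) = -4.68994e-08.
Running total after k=2: 0.00395053.
Order-3 term: 1/30240 · (-5.03752e-09 − (-1.17560e-05)) = 3.88590e-10.
Running total after k=3: 0.00395053.
Order-4 term: −1/1209600 · (-4.31274e-10 − (-6.99530e-06)) = -5.78279e-12.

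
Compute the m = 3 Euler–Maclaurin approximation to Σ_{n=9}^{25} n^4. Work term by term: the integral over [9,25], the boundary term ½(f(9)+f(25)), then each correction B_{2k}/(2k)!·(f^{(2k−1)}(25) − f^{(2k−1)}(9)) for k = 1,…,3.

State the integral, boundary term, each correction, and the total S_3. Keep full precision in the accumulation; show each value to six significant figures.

∫_9^25 x^4 dx evaluates to 1.94132e+06.
½[f(9) + f(25)] = ½[6561.00 + 390625] = 198593.
So far: 2.13991e+06.
k=1: B_{2}/(2)! × [f^{(1)}(25) − f^{(1)}(9)] = 1/12 × (62500.0 − 2916.00) = 4965.33.
After k=1: 2.14487e+06.
k=2: B_{4}/(4)! × [f^{(3)}(25) − f^{(3)}(9)] = −1/720 × (600.000 − 216.000) = -0.533333.
After k=2: 2.14487e+06.
k=3: B_{6}/(6)! × [f^{(5)}(25) − f^{(5)}(9)] = 1/30240 × (0.00000 − 0.00000) = 0.00000.

S_3 ≈ 2.14487e+06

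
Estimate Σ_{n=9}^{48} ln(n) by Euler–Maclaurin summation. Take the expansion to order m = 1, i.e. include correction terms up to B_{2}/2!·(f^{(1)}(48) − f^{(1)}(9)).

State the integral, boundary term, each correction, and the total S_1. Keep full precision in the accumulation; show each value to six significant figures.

S_1 ≈ 130.069

Integral: ∫_9^48 ln(x) dx = 127.043.
Boundary: ½(f(9) + f(48)) = ½(2.19722 + 3.87120) = 3.03421.
So far: 130.077.
Correction k=1: B_{2}/2! · (f^{(1)}(48) − f^{(1)}(9)) = 1/12 · (0.0208333 − 0.111111) = -0.00752315.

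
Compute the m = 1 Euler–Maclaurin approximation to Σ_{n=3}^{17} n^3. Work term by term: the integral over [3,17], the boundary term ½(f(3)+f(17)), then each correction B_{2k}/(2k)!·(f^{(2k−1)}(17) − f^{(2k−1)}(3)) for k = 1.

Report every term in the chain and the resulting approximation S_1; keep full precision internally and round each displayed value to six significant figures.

The integral term ∫_3^17 x^3 dx = 20860.0.
Boundary: ½(f(3) + f(17)) = ½(27.0000 + 4913.00) = 2470.00.
So far: 23330.0.
k=1: B_{2}/(2)! × [f^{(1)}(17) − f^{(1)}(3)] = 1/12 × (867.000 − 27.0000) = 70.0000.

S_1 ≈ 23400.0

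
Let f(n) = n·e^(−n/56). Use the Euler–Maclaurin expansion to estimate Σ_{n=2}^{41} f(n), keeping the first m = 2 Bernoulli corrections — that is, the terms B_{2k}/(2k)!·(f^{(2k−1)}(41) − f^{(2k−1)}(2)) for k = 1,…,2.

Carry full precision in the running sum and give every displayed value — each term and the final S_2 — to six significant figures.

The integral term ∫_2^41 x·e^(−x/56) dx = 521.921.
Endpoint term: (f(2) + f(41))/2 = (1.92983 + 19.7160)/2 = 10.8229.
So far: 532.744.
Order-1 term: 1/12 · (0.128806 − 0.930455) = -0.0668040.
After k=1: 532.677.
Order-2 term: −1/720 · (0.000347756 − 0.000912081) = 7.83786e-07.

S_2 ≈ 532.677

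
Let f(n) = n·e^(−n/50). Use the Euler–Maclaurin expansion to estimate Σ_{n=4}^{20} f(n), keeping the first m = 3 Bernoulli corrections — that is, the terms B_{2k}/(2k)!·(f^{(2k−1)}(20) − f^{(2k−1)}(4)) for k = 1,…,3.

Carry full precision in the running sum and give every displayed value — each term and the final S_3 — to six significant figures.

S_3 ≈ 154.806

Integral: ∫_4^20 x·e^(−x/50) dx = 146.294.
½[f(4) + f(20)] = ½[3.69247 + 13.4064] = 8.54943.
Running total after boundary: 154.843.
Order-1 term: 1/12 · (0.402192 − 0.849267) = -0.0372563.
Partial sum through k=1: 154.806.
Order-2 term: −1/720 · (0.000697133 − 0.00107820) = 5.29260e-07.
Partial sum through k=2: 154.806.
Order-3 term: 1/30240 · (4.93356e-07 − 7.26677e-07) = -7.71566e-12.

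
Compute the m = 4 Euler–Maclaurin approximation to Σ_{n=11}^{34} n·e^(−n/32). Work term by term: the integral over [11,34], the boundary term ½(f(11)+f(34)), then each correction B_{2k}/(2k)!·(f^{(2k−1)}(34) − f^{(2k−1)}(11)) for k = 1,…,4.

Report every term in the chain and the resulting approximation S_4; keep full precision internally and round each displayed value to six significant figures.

S_4 ≈ 255.577

Integral: ∫_11^34 x·e^(−x/32) dx = 245.842.
Endpoint term: (f(11) + f(34))/2 = (7.80017 + 11.7501)/2 = 9.77513.
Integral + boundary = 255.618.
Order-1 term: 1/12 · (-0.0215994 − 0.465351) = -0.0405792.
Partial sum through k=1: 255.577.
Order-2 term: −1/720 · (0.000653889 − 0.00183942) = 1.64657e-06.
Partial sum through k=2: 255.577.
Order-3 term: 1/30240 · (1.29773e-06 − 3.14882e-06) = -6.12134e-11.
Partial sum through k=3: 255.577.
Order-4 term: −1/1209600 · (1.91102e-09 − 4.39583e-09) = 2.05424e-15.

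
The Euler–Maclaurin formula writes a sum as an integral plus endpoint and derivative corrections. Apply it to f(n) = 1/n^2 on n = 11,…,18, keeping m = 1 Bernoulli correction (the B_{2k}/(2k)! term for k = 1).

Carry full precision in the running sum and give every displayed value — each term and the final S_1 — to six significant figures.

The integral term ∫_11^18 1/x^2 dx = 0.0353535.
Endpoint term: (f(11) + f(18))/2 = (0.00826446 + 0.00308642)/2 = 0.00567544.
So far: 0.0410290.
k=1: B_{2}/(2)! × [f^{(1)}(18) − f^{(1)}(11)] = 1/12 × (-0.000342936 − (-0.00150263)) = 9.66412e-05.

S_1 ≈ 0.0411256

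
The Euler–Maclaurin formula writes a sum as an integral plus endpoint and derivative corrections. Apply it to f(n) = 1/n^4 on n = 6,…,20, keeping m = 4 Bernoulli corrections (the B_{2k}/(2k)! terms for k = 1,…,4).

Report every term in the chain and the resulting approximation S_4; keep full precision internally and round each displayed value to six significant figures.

Integral: ∫_6^20 1/x^4 dx = 0.00150154.
Boundary: ½(f(6) + f(20)) = ½(0.000771605 + 6.25000e-06) = 0.000388927.
Integral + boundary = 0.00189047.
Order-1 term: 1/12 · (-1.25000e-06 − (-0.000514403)) = 4.27628e-05.
Partial sum through k=1: 0.00193323.
Order-2 term: −1/720 · (-9.37500e-08 − (-0.000428669)) = -5.95244e-07.
Partial sum through k=2: 0.00193264.
Order-3 term: 1/30240 · (-1.31250e-08 − (-0.000666819)) = 2.20505e-08.
Partial sum through k=3: 0.00193266.
Order-4 term: −1/1209600 · (-2.95313e-09 − (-0.00166705)) = -1.37818e-09.

S_4 ≈ 0.00193266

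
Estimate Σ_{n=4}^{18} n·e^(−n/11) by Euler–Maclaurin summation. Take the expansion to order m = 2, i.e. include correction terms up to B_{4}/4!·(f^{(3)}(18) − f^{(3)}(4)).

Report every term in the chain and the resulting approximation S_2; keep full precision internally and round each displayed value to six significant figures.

Integral: ∫_4^18 x·e^(−x/11) dx = 52.5937.
Boundary: ½(f(4) + f(18)) = ½(2.78058 + 3.50436) = 3.14247.
So far: 55.7362.
Correction k=1: B_{2}/2! · (f^{(1)}(18) − f^{(1)}(4)) = 1/12 · (-0.123892 − 0.442364) = -0.0471880.
Running total after k=1: 55.6890.
Correction k=2: B_{4}/4! · (f^{(3)}(18) − f^{(3)}(4)) = −1/720 · (0.00219407 − 0.0151459) = 1.79886e-05.

S_2 ≈ 55.6890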